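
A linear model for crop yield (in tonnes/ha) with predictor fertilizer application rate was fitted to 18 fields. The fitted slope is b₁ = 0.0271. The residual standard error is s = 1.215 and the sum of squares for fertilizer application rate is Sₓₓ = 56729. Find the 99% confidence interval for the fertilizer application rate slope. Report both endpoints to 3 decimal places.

SE(b₁) = s/√Sₓₓ = 1.215/√56729 = 0.00510122.
df = n − 2 = 16.
t* = t_{0.005, 16} = 2.920782.
Margin = t* × SE = 2.920782 × 0.00510122 = 0.01490.
CI: 0.0271 ± 0.01490 → (0.012, 0.042).
With 99% confidence, each one-unit increase in fertilizer application rate is associated with a change of between 0.012 and 0.042 tonnes/ha in crop yield.

(0.012, 0.042)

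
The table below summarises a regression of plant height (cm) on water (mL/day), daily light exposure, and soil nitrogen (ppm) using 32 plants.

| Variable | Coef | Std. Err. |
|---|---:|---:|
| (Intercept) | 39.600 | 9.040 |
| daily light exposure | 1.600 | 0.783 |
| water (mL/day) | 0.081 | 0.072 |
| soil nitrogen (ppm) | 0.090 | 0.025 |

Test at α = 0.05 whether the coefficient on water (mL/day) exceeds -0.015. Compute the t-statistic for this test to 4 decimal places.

t = 1.3333

Read off: b = 0.081, SE = 0.072 for water (mL/day).
H₀: β₁ = -0.015 vs H₁: β₁ > -0.015.
t = (0.081 − (-0.015)) / 0.072 = 1.3333.
df = n − k − 1 = 32 − 3 − 1 = 28.
One-sided p ≈ 0.0966, which is ≥ 0.05, so fail to reject H₀.
The data do not give significant evidence that the true slope on water (mL/day) exceeds -0.015 cm per unit, holding the other predictors fixed.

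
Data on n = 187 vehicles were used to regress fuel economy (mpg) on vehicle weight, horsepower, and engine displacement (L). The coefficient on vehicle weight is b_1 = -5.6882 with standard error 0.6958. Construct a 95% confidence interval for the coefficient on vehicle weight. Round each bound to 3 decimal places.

(-7.061, -4.315)

df = n − k − 1 = 187 − 3 − 1 = 183.
t* = t_{0.025, 183} = 1.973012.
Margin = t* × SE = 1.973012 × 0.6958 = 1.37282.
CI: -5.6882 ± 1.37282 → (-7.061, -4.315).
With 95% confidence, each one-unit increase in vehicle weight is associated with a change of between -7.061 and -4.315 mpg in fuel economy, holding the other predictors fixed.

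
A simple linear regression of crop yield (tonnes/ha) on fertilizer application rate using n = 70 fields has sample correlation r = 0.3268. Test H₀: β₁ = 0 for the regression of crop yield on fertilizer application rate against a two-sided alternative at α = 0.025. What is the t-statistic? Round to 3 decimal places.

t = r·√(n − 2)/√(1 − r²) = 0.3268·√68/√0.893202 = 2.851.
df = n − 2 = 68.
Two-sided p ≈ 0.0058, which is < 0.025, so reject H₀.
There is evidence of a linear association between fertilizer application rate and crop yield.

t = 2.851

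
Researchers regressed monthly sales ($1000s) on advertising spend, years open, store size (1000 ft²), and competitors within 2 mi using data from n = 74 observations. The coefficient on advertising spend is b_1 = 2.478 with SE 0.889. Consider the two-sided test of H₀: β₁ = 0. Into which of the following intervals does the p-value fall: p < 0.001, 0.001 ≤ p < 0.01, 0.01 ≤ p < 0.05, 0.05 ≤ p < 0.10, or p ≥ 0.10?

t = 2.478 / 0.889 = 2.787.
df = n − k − 1 = 74 − 4 − 1 = 69.
Two-sided p = 2·P(T_{69} > |t|) ≈ 0.0069.
So 0.001 ≤ p < 0.01.

0.001 ≤ p < 0.01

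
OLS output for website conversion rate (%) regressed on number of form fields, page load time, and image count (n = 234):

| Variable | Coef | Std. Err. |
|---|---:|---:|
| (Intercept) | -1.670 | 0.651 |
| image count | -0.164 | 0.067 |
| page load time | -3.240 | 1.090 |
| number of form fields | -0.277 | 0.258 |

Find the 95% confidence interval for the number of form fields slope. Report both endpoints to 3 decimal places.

(-0.785, 0.231)

Read off: b = -0.277, SE = 0.258 for number of form fields.
df = n − k − 1 = 234 − 3 − 1 = 230.
t* = t_{0.025, 230} = 1.970332.
Margin = t* × SE = 1.970332 × 0.258 = 0.50835.
CI: -0.277 ± 0.50835 → (-0.785, 0.231).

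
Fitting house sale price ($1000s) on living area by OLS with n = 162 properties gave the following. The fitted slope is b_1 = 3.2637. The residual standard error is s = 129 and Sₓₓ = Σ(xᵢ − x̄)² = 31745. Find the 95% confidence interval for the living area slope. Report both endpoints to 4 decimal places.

SE(b_1) = s/√Sₓₓ = 129/√31745 = 0.724022.
df = n − 2 = 160.
t* = t_{0.025, 160} = 1.974902.
Margin = t* × SE = 1.974902 × 0.724022 = 1.429873.
CI: 3.2637 ± 1.429873 → (1.8338, 4.6936).
With 95% confidence, each one-unit increase in living area is associated with a change of between 1.8338 and 4.6936 $1000s in house sale price.

(1.8338, 4.6936)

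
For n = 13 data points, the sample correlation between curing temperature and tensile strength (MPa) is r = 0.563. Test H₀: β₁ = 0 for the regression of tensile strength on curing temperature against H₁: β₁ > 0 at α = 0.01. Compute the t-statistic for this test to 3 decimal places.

t = 2.259

t = r·√(n − 2)/√(1 − r²) = 0.563·√11/√0.683031 = 2.259.
df = n − 2 = 11.
One-sided p ≈ 0.0226, which is ≥ 0.01, so fail to reject H₀.
The data do not give significant evidence of a linear association between curing temperature and tensile strength.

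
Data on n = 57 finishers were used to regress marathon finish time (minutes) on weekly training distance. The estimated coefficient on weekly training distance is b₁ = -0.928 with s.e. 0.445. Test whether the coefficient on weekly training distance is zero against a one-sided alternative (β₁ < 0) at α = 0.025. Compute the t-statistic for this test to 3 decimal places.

H₀: β₁ = 0 vs H₁: β₁ < 0.
t = (b₁ − β₁⁰)/SE = -0.928 / 0.445 = -2.085.
df = n − 2 = 57 − 2 = 55.
One-sided p ≈ 0.0208, which is < 0.025, so reject H₀.
There is evidence that the true slope on weekly training distance is negative.

t = -2.085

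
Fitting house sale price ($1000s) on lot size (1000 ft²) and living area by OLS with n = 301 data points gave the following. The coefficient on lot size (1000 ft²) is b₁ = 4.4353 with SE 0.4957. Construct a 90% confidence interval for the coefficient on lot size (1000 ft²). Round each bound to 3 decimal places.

(3.617, 5.253)

df = n − k − 1 = 301 − 2 − 1 = 298.
t* = t_{0.05, 298} = 1.649983.
Margin = t* × SE = 1.649983 × 0.4957 = 0.81790.
CI: 4.4353 ± 0.81790 → (3.617, 5.253).
With 90% confidence, each one-unit increase in lot size (1000 ft²) is associated with a change of between 3.617 and 5.253 $1000s in house sale price, holding the other predictors fixed.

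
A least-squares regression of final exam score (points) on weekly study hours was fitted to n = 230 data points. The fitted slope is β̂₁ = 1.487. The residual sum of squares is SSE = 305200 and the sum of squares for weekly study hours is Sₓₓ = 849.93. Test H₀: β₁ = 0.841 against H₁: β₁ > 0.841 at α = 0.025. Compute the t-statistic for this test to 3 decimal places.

MSE = SSE/(n − 2) = 305200/228 = 1338.6.
SE(β̂₁) = √(MSE/Sₓₓ) = √(1338.6/849.93) = 1.25497.
t = (1.487 − 0.841) / 1.25497 = 0.515.
df = n − 2 = 228.
One-sided p ≈ 0.3036, which is ≥ 0.025, so fail to reject H₀.
The data do not give significant evidence that the true slope on weekly study hours exceeds 0.841 points per unit.

t = 0.515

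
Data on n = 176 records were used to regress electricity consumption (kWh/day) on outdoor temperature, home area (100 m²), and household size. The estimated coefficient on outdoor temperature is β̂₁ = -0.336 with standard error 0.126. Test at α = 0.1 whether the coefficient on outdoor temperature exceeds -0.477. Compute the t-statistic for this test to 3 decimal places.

H₀: β₁ = -0.477 vs H₁: β₁ > -0.477.
t = (β̂₁ − β₁⁰)/SE = (-0.336 − (-0.477)) / 0.126 = 1.119.
df = n − k − 1 = 176 − 3 − 1 = 172.
One-sided p ≈ 0.1323, which is ≥ 0.1, so fail to reject H₀.
The data do not give significant evidence that the true slope on outdoor temperature exceeds -0.477 kWh/day per unit, holding the other predictors fixed.

t = 1.119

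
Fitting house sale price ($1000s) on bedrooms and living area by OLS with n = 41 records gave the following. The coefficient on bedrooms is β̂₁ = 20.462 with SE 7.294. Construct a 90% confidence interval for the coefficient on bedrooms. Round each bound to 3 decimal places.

(8.165, 32.759)

df = n − k − 1 = 41 − 2 − 1 = 38.
t* = t_{0.05, 38} = 1.685954.
Margin = t* × SE = 1.685954 × 7.294 = 12.29735.
CI: 20.462 ± 12.29735 → (8.165, 32.759).
With 90% confidence, each one-unit increase in bedrooms is associated with a change of between 8.165 and 32.759 $1000s in house sale price, holding the other predictors fixed.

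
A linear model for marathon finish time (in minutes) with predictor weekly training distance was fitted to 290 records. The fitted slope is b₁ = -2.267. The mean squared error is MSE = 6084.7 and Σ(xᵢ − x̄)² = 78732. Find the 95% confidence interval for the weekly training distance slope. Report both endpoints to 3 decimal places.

(-2.814, -1.720)

SE(b₁) = √(MSE/Sₓₓ) = √(6084.7/78732) = 0.277999.
df = n − 2 = 288.
t* = t_{0.025, 288} = 1.968235.
Margin = t* × SE = 1.968235 × 0.277999 = 0.54717.
CI: -2.267 ± 0.54717 → (-2.814, -1.720).
With 95% confidence, each one-unit increase in weekly training distance is associated with a change of between -2.814 and -1.720 minutes in marathon finish time.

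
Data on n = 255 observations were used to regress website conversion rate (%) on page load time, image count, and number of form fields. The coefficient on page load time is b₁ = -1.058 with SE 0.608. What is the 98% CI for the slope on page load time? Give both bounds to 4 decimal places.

df = n − k − 1 = 255 − 3 − 1 = 251.
t* = t_{0.01, 251} = 2.341296.
Margin = t* × SE = 2.341296 × 0.608 = 1.423508.
CI: -1.058 ± 1.423508 → (-2.4815, 0.3655).
With 98% confidence, each one-unit increase in page load time is associated with a change of between -2.4815 and 0.3655 % in website conversion rate, holding the other predictors fixed.

(-2.4815, 0.3655)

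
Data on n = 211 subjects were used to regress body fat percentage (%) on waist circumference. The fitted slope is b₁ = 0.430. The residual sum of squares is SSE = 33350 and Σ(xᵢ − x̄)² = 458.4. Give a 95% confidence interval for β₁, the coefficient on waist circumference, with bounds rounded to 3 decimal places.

MSE = SSE/(n − 2) = 33350/209 = 159.569.
SE(b₁) = √(MSE/Sₓₓ) = √(159.569/458.4) = 0.590001.
df = n − 2 = 209.
t* = t_{0.025, 209} = 1.971379.
Margin = t* × SE = 1.971379 × 0.590001 = 1.16312.
CI: 0.430 ± 1.16312 → (-0.733, 1.593).
With 95% confidence, each one-unit increase in waist circumference is associated with a change of between -0.733 and 1.593 % in body fat percentage.

(-0.733, 1.593)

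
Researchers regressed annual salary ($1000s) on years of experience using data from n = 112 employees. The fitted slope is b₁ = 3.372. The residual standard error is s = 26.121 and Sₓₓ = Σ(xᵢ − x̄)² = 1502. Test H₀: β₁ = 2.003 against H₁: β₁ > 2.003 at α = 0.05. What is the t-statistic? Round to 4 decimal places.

t = 2.0312

SE(b₁) = s/√Sₓₓ = 26.121/√1502 = 0.673992.
t = (3.372 − 2.003) / 0.673992 = 2.0312.
df = n − 2 = 110.
One-sided p ≈ 0.0223, which is < 0.05, so reject H₀.
There is evidence that the true slope on years of experience exceeds 2.003 $1000s per unit.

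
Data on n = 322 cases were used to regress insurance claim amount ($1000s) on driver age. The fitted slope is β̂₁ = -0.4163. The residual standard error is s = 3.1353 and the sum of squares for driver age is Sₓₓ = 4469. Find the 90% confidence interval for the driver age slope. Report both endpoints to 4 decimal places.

(-0.4937, -0.3389)

SE(β̂₁) = s/√Sₓₓ = 3.1353/√4469 = 0.0469001.
df = n − 2 = 320.
t* = t_{0.05, 320} = 1.649629.
Margin = t* × SE = 1.649629 × 0.0469001 = 0.077368.
CI: -0.4163 ± 0.077368 → (-0.4937, -0.3389).
With 90% confidence, each one-unit increase in driver age is associated with a change of between -0.4937 and -0.3389 $1000s in insurance claim amount.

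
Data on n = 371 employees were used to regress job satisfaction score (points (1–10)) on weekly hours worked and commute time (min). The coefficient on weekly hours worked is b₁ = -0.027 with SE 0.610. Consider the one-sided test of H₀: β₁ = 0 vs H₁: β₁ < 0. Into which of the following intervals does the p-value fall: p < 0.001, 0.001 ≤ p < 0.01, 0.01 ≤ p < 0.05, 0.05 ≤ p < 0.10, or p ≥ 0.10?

p ≥ 0.10

t = -0.027 / 0.610 = -0.044.
df = n − k − 1 = 371 − 2 − 1 = 368.
One-sided p = P(T_{368} < t) ≈ 0.4824.
So p ≥ 0.10.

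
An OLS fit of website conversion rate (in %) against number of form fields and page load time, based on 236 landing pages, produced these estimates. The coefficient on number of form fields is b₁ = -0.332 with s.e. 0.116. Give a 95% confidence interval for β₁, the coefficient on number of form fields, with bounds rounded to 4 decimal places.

df = n − k − 1 = 236 − 2 − 1 = 233.
t* = t_{0.025, 233} = 1.970198.
Margin = t* × SE = 1.970198 × 0.116 = 0.228543.
CI: -0.332 ± 0.228543 → (-0.5605, -0.1035).
With 95% confidence, each one-unit increase in number of form fields is associated with a change of between -0.5605 and -0.1035 % in website conversion rate, holding the other predictors fixed.

(-0.5605, -0.1035)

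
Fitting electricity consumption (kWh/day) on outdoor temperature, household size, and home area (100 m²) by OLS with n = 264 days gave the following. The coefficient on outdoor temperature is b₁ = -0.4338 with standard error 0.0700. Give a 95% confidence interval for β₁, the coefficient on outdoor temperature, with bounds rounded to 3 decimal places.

df = n − k − 1 = 264 − 3 − 1 = 260.
t* = t_{0.025, 260} = 1.96913.
Margin = t* × SE = 1.96913 × 0.0700 = 0.13784.
CI: -0.4338 ± 0.13784 → (-0.572, -0.296).
With 95% confidence, each one-unit increase in outdoor temperature is associated with a change of between -0.572 and -0.296 kWh/day in electricity consumption, holding the other predictors fixed.

(-0.572, -0.296)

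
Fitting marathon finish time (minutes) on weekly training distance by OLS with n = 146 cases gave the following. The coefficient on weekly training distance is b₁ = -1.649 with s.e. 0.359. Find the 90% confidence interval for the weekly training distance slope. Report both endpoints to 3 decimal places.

(-2.243, -1.055)

df = n − 2 = 146 − 2 = 144.
t* = t_{0.05, 144} = 1.655504.
Margin = t* × SE = 1.655504 × 0.359 = 0.59433.
CI: -1.649 ± 0.59433 → (-2.243, -1.055).
With 90% confidence, each one-unit increase in weekly training distance is associated with a change of between -2.243 and -1.055 minutes in marathon finish time.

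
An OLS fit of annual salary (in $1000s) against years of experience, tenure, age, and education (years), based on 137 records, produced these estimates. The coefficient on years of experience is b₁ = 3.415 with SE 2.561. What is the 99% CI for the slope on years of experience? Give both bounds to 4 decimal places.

(-3.2784, 10.1084)

df = n − k − 1 = 137 − 4 − 1 = 132.
t* = t_{0.005, 132} = 2.613588.
Margin = t* × SE = 2.613588 × 2.561 = 6.693399.
CI: 3.415 ± 6.693399 → (-3.2784, 10.1084).
With 99% confidence, each one-unit increase in years of experience is associated with a change of between -3.2784 and 10.1084 $1000s in annual salary, holding the other predictors fixed.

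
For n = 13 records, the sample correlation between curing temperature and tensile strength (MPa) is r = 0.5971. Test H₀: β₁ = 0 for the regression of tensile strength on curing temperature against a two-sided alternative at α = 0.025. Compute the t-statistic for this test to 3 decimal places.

t = 2.469

t = r·√(n − 2)/√(1 − r²) = 0.5971·√11/√0.643472 = 2.469.
df = n − 2 = 11.
Two-sided p ≈ 0.0312, which is ≥ 0.025, so fail to reject H₀.
The data do not give significant evidence of a linear association between curing temperature and tensile strength.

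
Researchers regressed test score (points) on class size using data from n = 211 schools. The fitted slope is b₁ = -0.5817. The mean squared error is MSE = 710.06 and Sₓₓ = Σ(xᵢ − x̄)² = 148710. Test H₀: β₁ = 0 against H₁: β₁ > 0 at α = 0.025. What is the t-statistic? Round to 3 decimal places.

SE(b₁) = √(MSE/Sₓₓ) = √(710.06/148710) = 0.0690999.
t = -0.5817 / 0.0690999 = -8.418.
df = n − 2 = 209.
One-sided p ≈ 1.0000, which is ≥ 0.025, so fail to reject H₀.
The data do not give significant evidence that the true slope on class size is positive.

t = -8.418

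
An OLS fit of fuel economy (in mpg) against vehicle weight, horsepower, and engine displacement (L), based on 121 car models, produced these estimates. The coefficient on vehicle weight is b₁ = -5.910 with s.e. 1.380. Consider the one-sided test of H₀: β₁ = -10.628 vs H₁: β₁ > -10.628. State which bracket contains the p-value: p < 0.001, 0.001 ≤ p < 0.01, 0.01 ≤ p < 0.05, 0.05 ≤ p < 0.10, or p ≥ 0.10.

t = (-5.910 − (-10.628)) / 1.380 = 3.419.
df = n − k − 1 = 121 − 3 − 1 = 117.
One-sided p = P(T_{117} > t) ≈ 0.0004.
So p < 0.001.

p < 0.001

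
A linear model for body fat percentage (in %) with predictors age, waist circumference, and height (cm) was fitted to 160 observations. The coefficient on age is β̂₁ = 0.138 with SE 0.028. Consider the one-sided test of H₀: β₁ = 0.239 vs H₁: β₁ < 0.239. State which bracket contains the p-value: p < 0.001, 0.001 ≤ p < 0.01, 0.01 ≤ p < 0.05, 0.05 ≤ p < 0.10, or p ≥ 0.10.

t = (0.138 − 0.239) / 0.028 = -3.607.
df = n − k − 1 = 160 − 3 − 1 = 156.
One-sided p = P(T_{156} < t) ≈ 0.0002.
So p < 0.001.

p < 0.001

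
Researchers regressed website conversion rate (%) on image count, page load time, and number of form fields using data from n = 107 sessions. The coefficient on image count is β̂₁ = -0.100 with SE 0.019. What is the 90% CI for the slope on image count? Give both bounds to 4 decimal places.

(-0.1315, -0.0685)

df = n − k − 1 = 107 − 3 − 1 = 103.
t* = t_{0.05, 103} = 1.659782.
Margin = t* × SE = 1.659782 × 0.019 = 0.031536.
CI: -0.100 ± 0.031536 → (-0.1315, -0.0685).
With 90% confidence, each one-unit increase in image count is associated with a change of between -0.1315 and -0.0685 % in website conversion rate, holding the other predictors fixed.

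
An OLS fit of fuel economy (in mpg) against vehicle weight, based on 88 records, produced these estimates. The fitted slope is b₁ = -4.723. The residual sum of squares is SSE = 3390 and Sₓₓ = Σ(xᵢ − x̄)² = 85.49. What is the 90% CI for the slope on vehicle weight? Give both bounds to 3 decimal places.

MSE = SSE/(n − 2) = 3390/86 = 39.4186.
SE(b₁) = √(MSE/Sₓₓ) = √(39.4186/85.49) = 0.679036.
df = n − 2 = 86.
t* = t_{0.05, 86} = 1.662765.
Margin = t* × SE = 1.662765 × 0.679036 = 1.12908.
CI: -4.723 ± 1.12908 → (-5.852, -3.594).
With 90% confidence, each one-unit increase in vehicle weight is associated with a change of between -5.852 and -3.594 mpg in fuel economy.

(-5.852, -3.594)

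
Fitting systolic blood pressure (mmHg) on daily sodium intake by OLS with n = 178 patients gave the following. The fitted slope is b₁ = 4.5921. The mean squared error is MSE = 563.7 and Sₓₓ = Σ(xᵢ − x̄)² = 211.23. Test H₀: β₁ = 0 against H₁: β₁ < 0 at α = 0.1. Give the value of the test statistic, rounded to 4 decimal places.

t = 2.8110

SE(b₁) = √(MSE/Sₓₓ) = √(563.7/211.23) = 1.6336.
t = 4.5921 / 1.6336 = 2.8110.
df = n − 2 = 176.
One-sided p ≈ 0.9973, which is ≥ 0.1, so fail to reject H₀.
The data do not give significant evidence that the true slope on daily sodium intake is negative.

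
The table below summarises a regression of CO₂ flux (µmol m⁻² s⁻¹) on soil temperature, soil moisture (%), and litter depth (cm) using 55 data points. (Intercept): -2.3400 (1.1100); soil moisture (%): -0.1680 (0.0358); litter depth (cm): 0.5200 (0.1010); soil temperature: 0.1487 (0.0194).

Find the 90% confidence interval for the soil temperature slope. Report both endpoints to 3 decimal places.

(0.116, 0.181)

Read off: b = 0.1487, SE = 0.0194 for soil temperature.
df = n − k − 1 = 55 − 3 − 1 = 51.
t* = t_{0.05, 51} = 1.675285.
Margin = t* × SE = 1.675285 × 0.0194 = 0.03250.
CI: 0.1487 ± 0.03250 → (0.116, 0.181).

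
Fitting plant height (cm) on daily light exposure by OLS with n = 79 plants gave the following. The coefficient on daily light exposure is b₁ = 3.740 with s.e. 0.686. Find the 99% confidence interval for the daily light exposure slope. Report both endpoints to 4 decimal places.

(1.9281, 5.5519)

df = n − 2 = 79 − 2 = 77.
t* = t_{0.005, 77} = 2.641198.
Margin = t* × SE = 2.641198 × 0.686 = 1.811862.
CI: 3.740 ± 1.811862 → (1.9281, 5.5519).
With 99% confidence, each one-unit increase in daily light exposure is associated with a change of between 1.9281 and 5.5519 cm in plant height.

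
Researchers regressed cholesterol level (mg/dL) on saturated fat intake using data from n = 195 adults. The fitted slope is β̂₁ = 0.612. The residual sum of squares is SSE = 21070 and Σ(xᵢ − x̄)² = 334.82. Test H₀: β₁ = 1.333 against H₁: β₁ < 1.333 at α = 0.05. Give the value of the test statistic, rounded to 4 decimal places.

MSE = SSE/(n − 2) = 21070/193 = 109.171.
SE(β̂₁) = √(MSE/Sₓₓ) = √(109.171/334.82) = 0.571016.
t = (0.612 − 1.333) / 0.571016 = -1.2627.
df = n − 2 = 193.
One-sided p ≈ 0.1041, which is ≥ 0.05, so fail to reject H₀.
The data do not give significant evidence that the true slope on saturated fat intake is below 1.333 mg/dL per unit.

t = -1.2627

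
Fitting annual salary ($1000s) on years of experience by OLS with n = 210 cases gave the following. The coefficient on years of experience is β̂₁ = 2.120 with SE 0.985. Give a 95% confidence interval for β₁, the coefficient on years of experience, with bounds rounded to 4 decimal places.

df = n − 2 = 210 − 2 = 208.
t* = t_{0.025, 208} = 1.971435.
Margin = t* × SE = 1.971435 × 0.985 = 1.941863.
CI: 2.120 ± 1.941863 → (0.1781, 4.0619).
With 95% confidence, each one-unit increase in years of experience is associated with a change of between 0.1781 and 4.0619 $1000s in annual salary.

(0.1781, 4.0619)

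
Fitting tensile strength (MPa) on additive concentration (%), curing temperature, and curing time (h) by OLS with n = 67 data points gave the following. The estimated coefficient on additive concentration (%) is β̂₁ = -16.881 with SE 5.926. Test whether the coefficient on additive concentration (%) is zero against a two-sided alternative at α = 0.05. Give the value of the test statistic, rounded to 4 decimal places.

t = -2.8486

H₀: β₁ = 0 vs H₁: β₁ ≠ 0.
t = (β̂₁ − β₁⁰)/SE = -16.881 / 5.926 = -2.8486.
df = n − k − 1 = 67 − 3 − 1 = 63.
Two-sided p ≈ 0.0059, which is < 0.05, so reject H₀.
There is evidence that additive concentration (%) is associated with tensile strength, holding the other predictors fixed.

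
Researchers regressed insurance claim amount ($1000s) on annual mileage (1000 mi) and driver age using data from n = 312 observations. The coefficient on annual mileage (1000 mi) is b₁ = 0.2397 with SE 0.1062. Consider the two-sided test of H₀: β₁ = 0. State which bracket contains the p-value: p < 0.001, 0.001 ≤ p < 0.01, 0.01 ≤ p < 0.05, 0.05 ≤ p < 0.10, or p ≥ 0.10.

0.01 ≤ p < 0.05

t = 0.2397 / 0.1062 = 2.257.
df = n − k − 1 = 312 − 2 − 1 = 309.
Two-sided p = 2·P(T_{309} > |t|) ≈ 0.0247.
So 0.01 ≤ p < 0.05.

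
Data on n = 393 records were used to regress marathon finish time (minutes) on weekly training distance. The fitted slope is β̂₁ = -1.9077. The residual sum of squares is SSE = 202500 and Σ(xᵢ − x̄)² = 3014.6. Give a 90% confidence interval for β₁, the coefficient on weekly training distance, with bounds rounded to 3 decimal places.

MSE = SSE/(n − 2) = 202500/391 = 517.903.
SE(β̂₁) = √(MSE/Sₓₓ) = √(517.903/3014.6) = 0.414485.
df = n − 2 = 391.
t* = t_{0.05, 391} = 1.64876.
Margin = t* × SE = 1.64876 × 0.414485 = 0.68339.
CI: -1.9077 ± 0.68339 → (-2.591, -1.224).
With 90% confidence, each one-unit increase in weekly training distance is associated with a change of between -2.591 and -1.224 minutes in marathon finish time.

(-2.591, -1.224)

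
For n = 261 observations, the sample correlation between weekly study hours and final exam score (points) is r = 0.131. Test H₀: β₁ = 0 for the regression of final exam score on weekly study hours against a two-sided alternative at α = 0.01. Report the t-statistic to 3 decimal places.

t = r·√(n − 2)/√(1 − r²) = 0.131·√259/√0.982839 = 2.127.
df = n − 2 = 259.
Two-sided p ≈ 0.0344, which is ≥ 0.01, so fail to reject H₀.
The data do not give significant evidence of a linear association between weekly study hours and final exam score.

t = 2.127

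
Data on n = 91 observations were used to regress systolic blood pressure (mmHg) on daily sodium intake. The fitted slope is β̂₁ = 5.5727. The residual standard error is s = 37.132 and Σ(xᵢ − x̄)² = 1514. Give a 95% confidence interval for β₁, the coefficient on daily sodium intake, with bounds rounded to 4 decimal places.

(3.6765, 7.4689)

SE(β̂₁) = s/√Sₓₓ = 37.132/√1514 = 0.954301.
df = n − 2 = 89.
t* = t_{0.025, 89} = 1.986979.
Margin = t* × SE = 1.986979 × 0.954301 = 1.896176.
CI: 5.5727 ± 1.896176 → (3.6765, 7.4689).
With 95% confidence, each one-unit increase in daily sodium intake is associated with a change of between 3.6765 and 7.4689 mmHg in systolic blood pressure.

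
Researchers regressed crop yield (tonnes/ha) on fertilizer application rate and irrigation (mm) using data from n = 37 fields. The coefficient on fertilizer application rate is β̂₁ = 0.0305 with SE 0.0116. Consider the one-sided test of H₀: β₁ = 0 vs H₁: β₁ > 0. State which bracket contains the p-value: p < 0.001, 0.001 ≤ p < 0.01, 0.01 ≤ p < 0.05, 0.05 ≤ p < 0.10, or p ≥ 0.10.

0.001 ≤ p < 0.01

t = 0.0305 / 0.0116 = 2.629.
df = n − k − 1 = 37 − 2 − 1 = 34.
One-sided p = P(T_{34} > t) ≈ 0.0064.
So 0.001 ≤ p < 0.01.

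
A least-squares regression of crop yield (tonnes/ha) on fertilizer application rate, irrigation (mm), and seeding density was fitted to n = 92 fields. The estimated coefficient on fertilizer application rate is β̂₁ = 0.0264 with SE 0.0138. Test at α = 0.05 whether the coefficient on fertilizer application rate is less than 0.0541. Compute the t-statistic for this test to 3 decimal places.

H₀: β₁ = 0.0541 vs H₁: β₁ < 0.0541.
t = (β̂₁ − β₁⁰)/SE = (0.0264 − 0.0541) / 0.0138 = -2.007.
df = n − k − 1 = 92 − 3 − 1 = 88.
One-sided p ≈ 0.0239, which is < 0.05, so reject H₀.
There is evidence that the true slope on fertilizer application rate is below 0.0541 tonnes/ha per unit, holding the other predictors fixed.

t = -2.007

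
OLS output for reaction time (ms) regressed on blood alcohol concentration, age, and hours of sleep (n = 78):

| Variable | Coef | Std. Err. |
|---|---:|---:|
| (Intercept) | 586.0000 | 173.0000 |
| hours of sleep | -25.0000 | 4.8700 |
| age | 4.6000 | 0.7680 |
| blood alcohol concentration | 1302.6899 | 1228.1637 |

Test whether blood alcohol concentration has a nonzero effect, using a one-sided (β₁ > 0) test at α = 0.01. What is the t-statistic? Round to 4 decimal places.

Read off: b = 1302.6899, SE = 1228.1637 for blood alcohol concentration.
H₀: β₁ = 0 vs H₁: β₁ > 0.
t = 1302.6899 / 1228.1637 = 1.0607.
df = n − k − 1 = 78 − 3 − 1 = 74.
One-sided p ≈ 0.1461, which is ≥ 0.01, so fail to reject H₀.
The data do not give significant evidence that the true slope on blood alcohol concentration is positive, holding the other predictors fixed.

t = 1.0607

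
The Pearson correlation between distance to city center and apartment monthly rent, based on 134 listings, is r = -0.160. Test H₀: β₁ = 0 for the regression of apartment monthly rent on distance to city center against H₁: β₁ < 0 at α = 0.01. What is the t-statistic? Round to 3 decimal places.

t = -1.862

t = r·√(n − 2)/√(1 − r²) = -0.160·√132/√0.9744 = -1.862.
df = n − 2 = 132.
One-sided p ≈ 0.0324, which is ≥ 0.01, so fail to reject H₀.
The data do not give significant evidence of a linear association between distance to city center and apartment monthly rent.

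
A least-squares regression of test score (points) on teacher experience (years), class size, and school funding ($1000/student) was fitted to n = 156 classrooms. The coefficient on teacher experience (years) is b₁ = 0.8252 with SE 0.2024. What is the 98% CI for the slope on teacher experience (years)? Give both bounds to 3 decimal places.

df = n − k − 1 = 156 − 3 − 1 = 152.
t* = t_{0.01, 152} = 2.351131.
Margin = t* × SE = 2.351131 × 0.2024 = 0.47587.
CI: 0.8252 ± 0.47587 → (0.349, 1.301).
With 98% confidence, each one-unit increase in teacher experience (years) is associated with a change of between 0.349 and 1.301 points in test score, holding the other predictors fixed.

(0.349, 1.301)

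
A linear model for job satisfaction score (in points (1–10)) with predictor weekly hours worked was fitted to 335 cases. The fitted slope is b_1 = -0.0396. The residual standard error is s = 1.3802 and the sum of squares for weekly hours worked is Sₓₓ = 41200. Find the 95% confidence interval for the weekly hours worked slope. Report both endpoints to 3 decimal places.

(-0.053, -0.026)

SE(b_1) = s/√Sₓₓ = 1.3802/√41200 = 0.00679976.
df = n − 2 = 333.
t* = t_{0.025, 333} = 1.967113.
Margin = t* × SE = 1.967113 × 0.00679976 = 0.01338.
CI: -0.0396 ± 0.01338 → (-0.053, -0.026).
With 95% confidence, each one-unit increase in weekly hours worked is associated with a change of between -0.053 and -0.026 points (1–10) in job satisfaction score.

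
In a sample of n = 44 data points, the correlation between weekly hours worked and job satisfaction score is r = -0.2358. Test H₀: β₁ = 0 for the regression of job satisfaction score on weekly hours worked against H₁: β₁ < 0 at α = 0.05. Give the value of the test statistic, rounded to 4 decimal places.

t = r·√(n − 2)/√(1 − r²) = -0.2358·√42/√0.944398 = -1.5725.
df = n − 2 = 42.
One-sided p ≈ 0.0617, which is ≥ 0.05, so fail to reject H₀.
The data do not give significant evidence of a linear association between weekly hours worked and job satisfaction score.

t = -1.5725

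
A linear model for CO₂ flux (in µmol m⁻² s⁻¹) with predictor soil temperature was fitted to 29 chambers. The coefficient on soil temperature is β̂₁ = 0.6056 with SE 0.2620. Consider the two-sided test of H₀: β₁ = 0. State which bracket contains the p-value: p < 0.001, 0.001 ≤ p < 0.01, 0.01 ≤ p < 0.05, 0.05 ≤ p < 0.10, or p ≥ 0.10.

t = 0.6056 / 0.2620 = 2.311.
df = n − 2 = 29 − 2 = 27.
Two-sided p = 2·P(T_{27} > |t|) ≈ 0.0287.
So 0.01 ≤ p < 0.05.

0.01 ≤ p < 0.05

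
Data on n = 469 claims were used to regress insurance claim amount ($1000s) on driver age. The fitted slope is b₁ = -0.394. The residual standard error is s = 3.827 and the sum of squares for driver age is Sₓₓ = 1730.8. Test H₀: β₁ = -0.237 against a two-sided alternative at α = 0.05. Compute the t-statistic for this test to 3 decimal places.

SE(b₁) = s/√Sₓₓ = 3.827/√1730.8 = 0.0919888.
t = (-0.394 − (-0.237)) / 0.0919888 = -1.707.
df = n − 2 = 467.
Two-sided p ≈ 0.0885, which is ≥ 0.05, so fail to reject H₀.
The data are consistent with a true slope of -0.237 $1000s per unit of driver age.

t = -1.707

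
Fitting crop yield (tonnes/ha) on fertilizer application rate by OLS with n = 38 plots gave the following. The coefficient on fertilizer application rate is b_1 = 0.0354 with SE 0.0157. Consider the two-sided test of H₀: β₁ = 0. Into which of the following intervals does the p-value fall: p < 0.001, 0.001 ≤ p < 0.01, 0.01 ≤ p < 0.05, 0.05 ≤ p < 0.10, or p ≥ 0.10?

0.01 ≤ p < 0.05

t = 0.0354 / 0.0157 = 2.255.
df = n − 2 = 38 − 2 = 36.
Two-sided p = 2·P(T_{36} > |t|) ≈ 0.0303.
So 0.01 ≤ p < 0.05.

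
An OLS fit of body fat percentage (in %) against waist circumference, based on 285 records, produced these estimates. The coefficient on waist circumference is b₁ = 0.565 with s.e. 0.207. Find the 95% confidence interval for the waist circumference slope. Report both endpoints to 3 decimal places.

df = n − 2 = 285 − 2 = 283.
t* = t_{0.025, 283} = 1.968382.
Margin = t* × SE = 1.968382 × 0.207 = 0.40746.
CI: 0.565 ± 0.40746 → (0.158, 0.972).
With 95% confidence, each one-unit increase in waist circumference is associated with a change of between 0.158 and 0.972 % in body fat percentage.

(0.158, 0.972)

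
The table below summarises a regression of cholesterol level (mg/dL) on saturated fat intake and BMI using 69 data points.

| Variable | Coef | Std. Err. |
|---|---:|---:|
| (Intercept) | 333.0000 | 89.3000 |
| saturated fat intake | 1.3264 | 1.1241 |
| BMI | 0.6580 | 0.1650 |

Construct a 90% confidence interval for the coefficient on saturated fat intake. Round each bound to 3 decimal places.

(-0.549, 3.202)

Read off: b = 1.3264, SE = 1.1241 for saturated fat intake.
df = n − k − 1 = 69 − 2 − 1 = 66.
t* = t_{0.05, 66} = 1.668271.
Margin = t* × SE = 1.668271 × 1.1241 = 1.87530.
CI: 1.3264 ± 1.87530 → (-0.549, 3.202).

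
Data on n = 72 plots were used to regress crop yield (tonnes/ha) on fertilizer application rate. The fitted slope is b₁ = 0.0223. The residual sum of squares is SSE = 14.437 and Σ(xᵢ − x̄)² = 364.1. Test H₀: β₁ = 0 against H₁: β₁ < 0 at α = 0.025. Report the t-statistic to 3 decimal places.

t = 0.937

MSE = SSE/(n − 2) = 14.437/70 = 0.206243.
SE(b₁) = √(MSE/Sₓₓ) = √(0.206243/364.1) = 0.0238001.
t = 0.0223 / 0.0238001 = 0.937.
df = n − 2 = 70.
One-sided p ≈ 0.8240, which is ≥ 0.025, so fail to reject H₀.
The data do not give significant evidence that the true slope on fertilizer application rate is negative.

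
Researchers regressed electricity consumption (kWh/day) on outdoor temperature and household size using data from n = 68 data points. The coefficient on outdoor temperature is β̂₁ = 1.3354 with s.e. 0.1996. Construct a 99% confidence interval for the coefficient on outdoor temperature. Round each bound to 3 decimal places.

(0.806, 1.865)

df = n − k − 1 = 68 − 2 − 1 = 65.
t* = t_{0.005, 65} = 2.653604.
Margin = t* × SE = 2.653604 × 0.1996 = 0.52966.
CI: 1.3354 ± 0.52966 → (0.806, 1.865).
With 99% confidence, each one-unit increase in outdoor temperature is associated with a change of between 0.806 and 1.865 kWh/day in electricity consumption, holding the other predictors fixed.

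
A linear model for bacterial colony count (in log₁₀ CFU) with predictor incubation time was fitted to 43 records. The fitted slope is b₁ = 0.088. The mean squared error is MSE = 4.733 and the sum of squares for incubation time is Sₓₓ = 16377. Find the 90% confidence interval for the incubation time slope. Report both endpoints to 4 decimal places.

(0.0594, 0.1166)

SE(b₁) = √(MSE/Sₓₓ) = √(4.733/16377) = 0.0170001.
df = n − 2 = 41.
t* = t_{0.05, 41} = 1.682878.
Margin = t* × SE = 1.682878 × 0.0170001 = 0.028609.
CI: 0.088 ± 0.028609 → (0.0594, 0.1166).
With 90% confidence, each one-unit increase in incubation time is associated with a change of between 0.0594 and 0.1166 log₁₀ CFU in bacterial colony count.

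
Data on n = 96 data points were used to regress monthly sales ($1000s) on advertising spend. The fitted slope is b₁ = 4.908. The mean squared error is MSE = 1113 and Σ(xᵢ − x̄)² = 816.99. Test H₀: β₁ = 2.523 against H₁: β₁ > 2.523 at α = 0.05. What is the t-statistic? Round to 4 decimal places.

SE(b₁) = √(MSE/Sₓₓ) = √(1113/816.99) = 1.16718.
t = (4.908 − 2.523) / 1.16718 = 2.0434.
df = n − 2 = 94.
One-sided p ≈ 0.0219, which is < 0.05, so reject H₀.
There is evidence that the true slope on advertising spend exceeds 2.523 $1000s per unit.

t = 2.0434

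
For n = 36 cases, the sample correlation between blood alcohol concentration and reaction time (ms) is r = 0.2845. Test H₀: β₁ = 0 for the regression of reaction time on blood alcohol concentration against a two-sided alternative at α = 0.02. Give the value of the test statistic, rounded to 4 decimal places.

t = r·√(n − 2)/√(1 − r²) = 0.2845·√34/√0.91906 = 1.7304.
df = n − 2 = 34.
Two-sided p ≈ 0.0926, which is ≥ 0.02, so fail to reject H₀.
The data do not give significant evidence of a linear association between blood alcohol concentration and reaction time.

t = 1.7304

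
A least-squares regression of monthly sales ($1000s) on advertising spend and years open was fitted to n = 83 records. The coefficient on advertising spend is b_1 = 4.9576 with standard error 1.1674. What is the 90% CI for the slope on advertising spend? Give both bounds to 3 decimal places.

(3.015, 6.900)

df = n − k − 1 = 83 − 2 − 1 = 80.
t* = t_{0.05, 80} = 1.664125.
Margin = t* × SE = 1.664125 × 1.1674 = 1.94270.
CI: 4.9576 ± 1.94270 → (3.015, 6.900).
With 90% confidence, each one-unit increase in advertising spend is associated with a change of between 3.015 and 6.900 $1000s in monthly sales, holding the other predictors fixed.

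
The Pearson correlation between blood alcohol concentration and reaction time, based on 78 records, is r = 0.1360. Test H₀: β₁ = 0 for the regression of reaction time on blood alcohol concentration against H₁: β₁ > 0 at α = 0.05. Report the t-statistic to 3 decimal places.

t = 1.197

t = r·√(n − 2)/√(1 − r²) = 0.1360·√76/√0.981504 = 1.197.
df = n − 2 = 76.
One-sided p ≈ 0.1176, which is ≥ 0.05, so fail to reject H₀.
The data do not give significant evidence of a linear association between blood alcohol concentration and reaction time.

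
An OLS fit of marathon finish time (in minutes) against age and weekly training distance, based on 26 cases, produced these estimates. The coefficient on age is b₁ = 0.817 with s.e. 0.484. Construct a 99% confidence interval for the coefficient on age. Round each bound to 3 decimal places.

(-0.542, 2.176)

df = n − k − 1 = 26 − 2 − 1 = 23.
t* = t_{0.005, 23} = 2.807336.
Margin = t* × SE = 2.807336 × 0.484 = 1.35875.
CI: 0.817 ± 1.35875 → (-0.542, 2.176).
With 99% confidence, each one-unit increase in age is associated with a change of between -0.542 and 2.176 minutes in marathon finish time, holding the other predictors fixed.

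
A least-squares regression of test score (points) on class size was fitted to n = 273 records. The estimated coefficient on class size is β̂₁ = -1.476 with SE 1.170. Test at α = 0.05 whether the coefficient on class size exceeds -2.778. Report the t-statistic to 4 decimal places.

t = 1.1128

H₀: β₁ = -2.778 vs H₁: β₁ > -2.778.
t = (β̂₁ − β₁⁰)/SE = (-1.476 − (-2.778)) / 1.170 = 1.1128.
df = n − 2 = 273 − 2 = 271.
One-sided p ≈ 0.1334, which is ≥ 0.05, so fail to reject H₀.
The data do not give significant evidence that the true slope on class size exceeds -2.778 points per unit.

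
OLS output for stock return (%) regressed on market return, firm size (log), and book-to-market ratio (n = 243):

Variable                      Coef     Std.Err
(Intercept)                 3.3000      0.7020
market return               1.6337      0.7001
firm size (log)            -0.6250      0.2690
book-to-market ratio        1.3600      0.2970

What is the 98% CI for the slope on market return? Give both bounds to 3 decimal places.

Read off: b = 1.6337, SE = 0.7001 for market return.
df = n − k − 1 = 243 − 3 − 1 = 239.
t* = t_{0.01, 239} = 2.342051.
Margin = t* × SE = 2.342051 × 0.7001 = 1.63967.
CI: 1.6337 ± 1.63967 → (-0.006, 3.273).

(-0.006, 3.273)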